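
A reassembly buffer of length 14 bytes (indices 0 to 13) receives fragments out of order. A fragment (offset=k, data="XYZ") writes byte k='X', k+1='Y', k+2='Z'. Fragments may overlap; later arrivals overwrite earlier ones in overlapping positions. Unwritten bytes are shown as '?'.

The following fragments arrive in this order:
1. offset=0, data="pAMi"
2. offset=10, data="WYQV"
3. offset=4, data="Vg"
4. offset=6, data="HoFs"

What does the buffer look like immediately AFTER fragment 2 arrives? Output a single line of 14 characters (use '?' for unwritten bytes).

Answer: pAMi??????WYQV

Derivation:
Fragment 1: offset=0 data="pAMi" -> buffer=pAMi??????????
Fragment 2: offset=10 data="WYQV" -> buffer=pAMi??????WYQV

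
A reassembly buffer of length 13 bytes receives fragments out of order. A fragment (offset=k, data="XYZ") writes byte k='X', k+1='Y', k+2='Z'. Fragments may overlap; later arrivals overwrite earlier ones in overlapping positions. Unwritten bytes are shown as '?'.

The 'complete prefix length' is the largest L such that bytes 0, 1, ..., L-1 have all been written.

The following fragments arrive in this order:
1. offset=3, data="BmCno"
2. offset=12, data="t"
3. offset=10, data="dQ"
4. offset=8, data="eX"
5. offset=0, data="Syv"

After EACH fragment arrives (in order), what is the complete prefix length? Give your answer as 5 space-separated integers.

Answer: 0 0 0 0 13

Derivation:
Fragment 1: offset=3 data="BmCno" -> buffer=???BmCno????? -> prefix_len=0
Fragment 2: offset=12 data="t" -> buffer=???BmCno????t -> prefix_len=0
Fragment 3: offset=10 data="dQ" -> buffer=???BmCno??dQt -> prefix_len=0
Fragment 4: offset=8 data="eX" -> buffer=???BmCnoeXdQt -> prefix_len=0
Fragment 5: offset=0 data="Syv" -> buffer=SyvBmCnoeXdQt -> prefix_len=13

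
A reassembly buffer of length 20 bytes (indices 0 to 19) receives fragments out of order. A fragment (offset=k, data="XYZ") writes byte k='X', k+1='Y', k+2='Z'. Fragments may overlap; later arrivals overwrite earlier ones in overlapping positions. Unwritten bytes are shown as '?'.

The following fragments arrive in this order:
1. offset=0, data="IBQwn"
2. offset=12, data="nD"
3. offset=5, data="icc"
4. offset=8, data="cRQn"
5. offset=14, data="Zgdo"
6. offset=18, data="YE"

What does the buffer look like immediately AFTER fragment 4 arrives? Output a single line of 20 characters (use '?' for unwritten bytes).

Fragment 1: offset=0 data="IBQwn" -> buffer=IBQwn???????????????
Fragment 2: offset=12 data="nD" -> buffer=IBQwn???????nD??????
Fragment 3: offset=5 data="icc" -> buffer=IBQwnicc????nD??????
Fragment 4: offset=8 data="cRQn" -> buffer=IBQwnicccRQnnD??????

Answer: IBQwnicccRQnnD??????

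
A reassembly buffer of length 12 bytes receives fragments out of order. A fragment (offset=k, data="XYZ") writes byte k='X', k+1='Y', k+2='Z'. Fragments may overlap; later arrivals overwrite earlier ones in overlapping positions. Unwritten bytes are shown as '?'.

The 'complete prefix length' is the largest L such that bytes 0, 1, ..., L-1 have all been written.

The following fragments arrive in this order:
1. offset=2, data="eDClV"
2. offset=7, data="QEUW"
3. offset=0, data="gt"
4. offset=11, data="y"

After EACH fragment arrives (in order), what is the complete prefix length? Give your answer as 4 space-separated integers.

Fragment 1: offset=2 data="eDClV" -> buffer=??eDClV????? -> prefix_len=0
Fragment 2: offset=7 data="QEUW" -> buffer=??eDClVQEUW? -> prefix_len=0
Fragment 3: offset=0 data="gt" -> buffer=gteDClVQEUW? -> prefix_len=11
Fragment 4: offset=11 data="y" -> buffer=gteDClVQEUWy -> prefix_len=12

Answer: 0 0 11 12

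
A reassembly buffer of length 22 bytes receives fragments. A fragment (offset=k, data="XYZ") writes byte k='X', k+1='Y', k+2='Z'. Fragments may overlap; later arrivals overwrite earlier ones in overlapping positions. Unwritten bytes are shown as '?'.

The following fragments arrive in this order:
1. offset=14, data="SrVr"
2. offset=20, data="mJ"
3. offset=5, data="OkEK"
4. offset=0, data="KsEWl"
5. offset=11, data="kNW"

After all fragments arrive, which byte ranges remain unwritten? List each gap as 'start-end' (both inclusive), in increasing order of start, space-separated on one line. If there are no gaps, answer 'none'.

Answer: 9-10 18-19

Derivation:
Fragment 1: offset=14 len=4
Fragment 2: offset=20 len=2
Fragment 3: offset=5 len=4
Fragment 4: offset=0 len=5
Fragment 5: offset=11 len=3
Gaps: 9-10 18-19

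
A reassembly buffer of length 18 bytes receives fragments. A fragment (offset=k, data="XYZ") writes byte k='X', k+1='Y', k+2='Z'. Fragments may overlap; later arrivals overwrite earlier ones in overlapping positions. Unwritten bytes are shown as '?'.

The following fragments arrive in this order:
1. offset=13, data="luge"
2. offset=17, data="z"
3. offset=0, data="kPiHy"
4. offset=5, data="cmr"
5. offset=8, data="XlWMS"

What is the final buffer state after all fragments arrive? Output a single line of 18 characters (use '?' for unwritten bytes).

Answer: kPiHycmrXlWMSlugez

Derivation:
Fragment 1: offset=13 data="luge" -> buffer=?????????????luge?
Fragment 2: offset=17 data="z" -> buffer=?????????????lugez
Fragment 3: offset=0 data="kPiHy" -> buffer=kPiHy????????lugez
Fragment 4: offset=5 data="cmr" -> buffer=kPiHycmr?????lugez
Fragment 5: offset=8 data="XlWMS" -> buffer=kPiHycmrXlWMSlugez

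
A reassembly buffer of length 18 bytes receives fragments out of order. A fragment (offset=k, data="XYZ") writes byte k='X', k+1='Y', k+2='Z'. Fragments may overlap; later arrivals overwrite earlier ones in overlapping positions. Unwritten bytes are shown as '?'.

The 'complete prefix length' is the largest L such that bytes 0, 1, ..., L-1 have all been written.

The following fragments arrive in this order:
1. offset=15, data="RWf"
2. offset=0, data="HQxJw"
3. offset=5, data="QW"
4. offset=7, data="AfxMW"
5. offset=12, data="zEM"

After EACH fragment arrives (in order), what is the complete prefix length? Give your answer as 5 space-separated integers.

Answer: 0 5 7 12 18

Derivation:
Fragment 1: offset=15 data="RWf" -> buffer=???????????????RWf -> prefix_len=0
Fragment 2: offset=0 data="HQxJw" -> buffer=HQxJw??????????RWf -> prefix_len=5
Fragment 3: offset=5 data="QW" -> buffer=HQxJwQW????????RWf -> prefix_len=7
Fragment 4: offset=7 data="AfxMW" -> buffer=HQxJwQWAfxMW???RWf -> prefix_len=12
Fragment 5: offset=12 data="zEM" -> buffer=HQxJwQWAfxMWzEMRWf -> prefix_len=18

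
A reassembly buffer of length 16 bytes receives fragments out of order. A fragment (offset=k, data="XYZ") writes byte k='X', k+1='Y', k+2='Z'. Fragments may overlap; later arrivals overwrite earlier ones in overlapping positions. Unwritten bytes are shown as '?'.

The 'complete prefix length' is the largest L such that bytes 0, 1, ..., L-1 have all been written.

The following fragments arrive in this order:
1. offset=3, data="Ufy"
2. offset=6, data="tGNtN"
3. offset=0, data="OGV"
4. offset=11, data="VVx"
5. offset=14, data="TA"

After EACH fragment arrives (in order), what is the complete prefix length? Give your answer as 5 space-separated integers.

Fragment 1: offset=3 data="Ufy" -> buffer=???Ufy?????????? -> prefix_len=0
Fragment 2: offset=6 data="tGNtN" -> buffer=???UfytGNtN????? -> prefix_len=0
Fragment 3: offset=0 data="OGV" -> buffer=OGVUfytGNtN????? -> prefix_len=11
Fragment 4: offset=11 data="VVx" -> buffer=OGVUfytGNtNVVx?? -> prefix_len=14
Fragment 5: offset=14 data="TA" -> buffer=OGVUfytGNtNVVxTA -> prefix_len=16

Answer: 0 0 11 14 16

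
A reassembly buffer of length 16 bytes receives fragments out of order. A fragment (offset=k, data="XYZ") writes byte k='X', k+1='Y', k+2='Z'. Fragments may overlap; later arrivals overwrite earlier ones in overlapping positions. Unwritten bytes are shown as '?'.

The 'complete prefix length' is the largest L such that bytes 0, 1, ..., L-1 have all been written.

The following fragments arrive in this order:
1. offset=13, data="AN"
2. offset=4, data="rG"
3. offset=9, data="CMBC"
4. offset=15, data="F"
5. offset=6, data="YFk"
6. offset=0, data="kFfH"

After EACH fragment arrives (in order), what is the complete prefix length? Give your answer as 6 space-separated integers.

Fragment 1: offset=13 data="AN" -> buffer=?????????????AN? -> prefix_len=0
Fragment 2: offset=4 data="rG" -> buffer=????rG???????AN? -> prefix_len=0
Fragment 3: offset=9 data="CMBC" -> buffer=????rG???CMBCAN? -> prefix_len=0
Fragment 4: offset=15 data="F" -> buffer=????rG???CMBCANF -> prefix_len=0
Fragment 5: offset=6 data="YFk" -> buffer=????rGYFkCMBCANF -> prefix_len=0
Fragment 6: offset=0 data="kFfH" -> buffer=kFfHrGYFkCMBCANF -> prefix_len=16

Answer: 0 0 0 0 0 16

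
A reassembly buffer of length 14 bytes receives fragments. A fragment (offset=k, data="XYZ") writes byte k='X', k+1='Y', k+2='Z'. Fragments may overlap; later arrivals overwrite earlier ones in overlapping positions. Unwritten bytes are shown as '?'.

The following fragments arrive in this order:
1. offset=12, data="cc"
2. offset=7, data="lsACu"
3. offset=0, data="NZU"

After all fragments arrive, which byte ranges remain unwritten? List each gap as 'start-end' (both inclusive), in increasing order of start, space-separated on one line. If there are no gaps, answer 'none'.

Fragment 1: offset=12 len=2
Fragment 2: offset=7 len=5
Fragment 3: offset=0 len=3
Gaps: 3-6

Answer: 3-6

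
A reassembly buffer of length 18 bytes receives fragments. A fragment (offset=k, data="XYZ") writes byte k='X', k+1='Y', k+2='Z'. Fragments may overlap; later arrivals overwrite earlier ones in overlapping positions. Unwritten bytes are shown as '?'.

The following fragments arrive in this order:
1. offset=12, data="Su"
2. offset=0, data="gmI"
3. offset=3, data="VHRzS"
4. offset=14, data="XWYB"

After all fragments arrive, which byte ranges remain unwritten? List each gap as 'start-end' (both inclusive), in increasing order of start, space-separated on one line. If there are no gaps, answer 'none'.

Answer: 8-11

Derivation:
Fragment 1: offset=12 len=2
Fragment 2: offset=0 len=3
Fragment 3: offset=3 len=5
Fragment 4: offset=14 len=4
Gaps: 8-11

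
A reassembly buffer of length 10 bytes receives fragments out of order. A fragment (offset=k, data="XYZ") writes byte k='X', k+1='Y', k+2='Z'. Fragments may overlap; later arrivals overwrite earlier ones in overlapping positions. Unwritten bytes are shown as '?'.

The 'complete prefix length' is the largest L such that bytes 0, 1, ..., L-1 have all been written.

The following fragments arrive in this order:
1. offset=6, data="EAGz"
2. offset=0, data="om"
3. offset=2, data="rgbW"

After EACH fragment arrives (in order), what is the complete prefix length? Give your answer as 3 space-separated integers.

Answer: 0 2 10

Derivation:
Fragment 1: offset=6 data="EAGz" -> buffer=??????EAGz -> prefix_len=0
Fragment 2: offset=0 data="om" -> buffer=om????EAGz -> prefix_len=2
Fragment 3: offset=2 data="rgbW" -> buffer=omrgbWEAGz -> prefix_len=10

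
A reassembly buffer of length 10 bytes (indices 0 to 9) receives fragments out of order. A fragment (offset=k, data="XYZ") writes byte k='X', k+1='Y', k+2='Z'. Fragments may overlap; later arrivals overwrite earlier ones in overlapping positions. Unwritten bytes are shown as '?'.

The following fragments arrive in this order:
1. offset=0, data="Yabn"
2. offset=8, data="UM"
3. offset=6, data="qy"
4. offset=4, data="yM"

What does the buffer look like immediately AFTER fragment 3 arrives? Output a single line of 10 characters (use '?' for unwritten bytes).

Fragment 1: offset=0 data="Yabn" -> buffer=Yabn??????
Fragment 2: offset=8 data="UM" -> buffer=Yabn????UM
Fragment 3: offset=6 data="qy" -> buffer=Yabn??qyUM

Answer: Yabn??qyUM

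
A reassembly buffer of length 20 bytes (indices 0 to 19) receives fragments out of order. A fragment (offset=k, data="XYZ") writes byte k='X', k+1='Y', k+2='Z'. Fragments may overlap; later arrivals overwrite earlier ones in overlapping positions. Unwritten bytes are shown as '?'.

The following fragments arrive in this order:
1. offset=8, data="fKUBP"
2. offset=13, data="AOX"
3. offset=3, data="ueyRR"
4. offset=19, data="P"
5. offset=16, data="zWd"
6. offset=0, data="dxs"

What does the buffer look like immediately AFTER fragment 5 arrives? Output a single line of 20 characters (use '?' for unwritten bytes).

Answer: ???ueyRRfKUBPAOXzWdP

Derivation:
Fragment 1: offset=8 data="fKUBP" -> buffer=????????fKUBP???????
Fragment 2: offset=13 data="AOX" -> buffer=????????fKUBPAOX????
Fragment 3: offset=3 data="ueyRR" -> buffer=???ueyRRfKUBPAOX????
Fragment 4: offset=19 data="P" -> buffer=???ueyRRfKUBPAOX???P
Fragment 5: offset=16 data="zWd" -> buffer=???ueyRRfKUBPAOXzWdP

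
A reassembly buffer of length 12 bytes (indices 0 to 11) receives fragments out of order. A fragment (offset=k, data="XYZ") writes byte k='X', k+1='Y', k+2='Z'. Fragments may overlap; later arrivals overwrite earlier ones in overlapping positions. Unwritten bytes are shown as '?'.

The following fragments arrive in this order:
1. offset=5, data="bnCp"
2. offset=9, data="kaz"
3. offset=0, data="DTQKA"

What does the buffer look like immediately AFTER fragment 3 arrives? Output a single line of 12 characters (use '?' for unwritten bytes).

Fragment 1: offset=5 data="bnCp" -> buffer=?????bnCp???
Fragment 2: offset=9 data="kaz" -> buffer=?????bnCpkaz
Fragment 3: offset=0 data="DTQKA" -> buffer=DTQKAbnCpkaz

Answer: DTQKAbnCpkaz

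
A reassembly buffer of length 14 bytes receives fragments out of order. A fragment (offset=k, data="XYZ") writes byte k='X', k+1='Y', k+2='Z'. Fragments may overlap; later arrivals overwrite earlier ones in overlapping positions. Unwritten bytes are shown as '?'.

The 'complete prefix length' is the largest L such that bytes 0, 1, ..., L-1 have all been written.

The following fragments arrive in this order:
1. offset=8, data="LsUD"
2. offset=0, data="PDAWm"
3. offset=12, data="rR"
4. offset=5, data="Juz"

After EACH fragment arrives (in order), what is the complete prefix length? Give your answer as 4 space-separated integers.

Fragment 1: offset=8 data="LsUD" -> buffer=????????LsUD?? -> prefix_len=0
Fragment 2: offset=0 data="PDAWm" -> buffer=PDAWm???LsUD?? -> prefix_len=5
Fragment 3: offset=12 data="rR" -> buffer=PDAWm???LsUDrR -> prefix_len=5
Fragment 4: offset=5 data="Juz" -> buffer=PDAWmJuzLsUDrR -> prefix_len=14

Answer: 0 5 5 14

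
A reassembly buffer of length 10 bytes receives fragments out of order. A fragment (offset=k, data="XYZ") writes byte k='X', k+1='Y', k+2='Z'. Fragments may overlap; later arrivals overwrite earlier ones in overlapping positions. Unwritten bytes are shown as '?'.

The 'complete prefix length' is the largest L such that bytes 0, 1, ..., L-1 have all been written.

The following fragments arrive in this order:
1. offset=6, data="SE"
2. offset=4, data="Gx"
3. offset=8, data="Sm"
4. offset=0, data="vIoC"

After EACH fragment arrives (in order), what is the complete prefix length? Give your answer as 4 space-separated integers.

Fragment 1: offset=6 data="SE" -> buffer=??????SE?? -> prefix_len=0
Fragment 2: offset=4 data="Gx" -> buffer=????GxSE?? -> prefix_len=0
Fragment 3: offset=8 data="Sm" -> buffer=????GxSESm -> prefix_len=0
Fragment 4: offset=0 data="vIoC" -> buffer=vIoCGxSESm -> prefix_len=10

Answer: 0 0 0 10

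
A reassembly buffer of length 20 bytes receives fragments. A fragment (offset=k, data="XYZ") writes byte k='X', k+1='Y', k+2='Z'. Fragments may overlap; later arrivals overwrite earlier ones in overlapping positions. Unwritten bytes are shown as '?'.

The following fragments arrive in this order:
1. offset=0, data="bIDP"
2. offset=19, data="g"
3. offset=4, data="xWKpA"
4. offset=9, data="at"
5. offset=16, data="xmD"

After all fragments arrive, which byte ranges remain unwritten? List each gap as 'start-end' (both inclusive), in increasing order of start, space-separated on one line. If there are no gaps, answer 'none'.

Fragment 1: offset=0 len=4
Fragment 2: offset=19 len=1
Fragment 3: offset=4 len=5
Fragment 4: offset=9 len=2
Fragment 5: offset=16 len=3
Gaps: 11-15

Answer: 11-15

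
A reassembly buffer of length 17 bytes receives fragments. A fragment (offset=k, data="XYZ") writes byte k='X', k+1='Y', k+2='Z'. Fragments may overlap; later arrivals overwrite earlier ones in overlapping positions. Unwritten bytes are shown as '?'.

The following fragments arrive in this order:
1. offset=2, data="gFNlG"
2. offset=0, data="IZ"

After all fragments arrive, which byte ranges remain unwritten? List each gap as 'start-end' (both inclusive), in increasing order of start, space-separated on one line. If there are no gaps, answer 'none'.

Fragment 1: offset=2 len=5
Fragment 2: offset=0 len=2
Gaps: 7-16

Answer: 7-16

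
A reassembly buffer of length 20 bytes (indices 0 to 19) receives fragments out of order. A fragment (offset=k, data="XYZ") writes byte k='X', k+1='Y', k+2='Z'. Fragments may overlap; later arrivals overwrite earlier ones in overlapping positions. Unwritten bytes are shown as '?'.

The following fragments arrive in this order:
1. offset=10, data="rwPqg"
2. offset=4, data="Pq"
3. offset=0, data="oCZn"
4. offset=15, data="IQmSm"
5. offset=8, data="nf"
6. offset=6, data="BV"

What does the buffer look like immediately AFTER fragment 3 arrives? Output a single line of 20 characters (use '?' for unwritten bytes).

Fragment 1: offset=10 data="rwPqg" -> buffer=??????????rwPqg?????
Fragment 2: offset=4 data="Pq" -> buffer=????Pq????rwPqg?????
Fragment 3: offset=0 data="oCZn" -> buffer=oCZnPq????rwPqg?????

Answer: oCZnPq????rwPqg?????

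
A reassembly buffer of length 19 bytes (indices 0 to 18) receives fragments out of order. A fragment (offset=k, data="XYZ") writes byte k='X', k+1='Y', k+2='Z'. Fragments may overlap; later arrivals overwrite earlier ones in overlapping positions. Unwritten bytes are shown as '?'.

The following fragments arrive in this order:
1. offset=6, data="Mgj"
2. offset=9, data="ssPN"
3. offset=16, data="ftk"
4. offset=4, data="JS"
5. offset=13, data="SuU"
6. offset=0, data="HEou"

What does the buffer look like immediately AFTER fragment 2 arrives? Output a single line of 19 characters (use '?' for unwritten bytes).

Fragment 1: offset=6 data="Mgj" -> buffer=??????Mgj??????????
Fragment 2: offset=9 data="ssPN" -> buffer=??????MgjssPN??????

Answer: ??????MgjssPN??????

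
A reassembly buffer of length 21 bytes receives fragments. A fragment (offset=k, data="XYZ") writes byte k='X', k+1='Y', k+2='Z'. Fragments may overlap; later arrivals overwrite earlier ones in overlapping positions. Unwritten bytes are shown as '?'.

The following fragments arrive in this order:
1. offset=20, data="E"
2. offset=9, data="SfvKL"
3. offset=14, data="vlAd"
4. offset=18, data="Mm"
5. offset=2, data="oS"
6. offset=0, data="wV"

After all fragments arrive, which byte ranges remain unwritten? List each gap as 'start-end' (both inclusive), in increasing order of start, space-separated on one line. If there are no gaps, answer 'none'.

Answer: 4-8

Derivation:
Fragment 1: offset=20 len=1
Fragment 2: offset=9 len=5
Fragment 3: offset=14 len=4
Fragment 4: offset=18 len=2
Fragment 5: offset=2 len=2
Fragment 6: offset=0 len=2
Gaps: 4-8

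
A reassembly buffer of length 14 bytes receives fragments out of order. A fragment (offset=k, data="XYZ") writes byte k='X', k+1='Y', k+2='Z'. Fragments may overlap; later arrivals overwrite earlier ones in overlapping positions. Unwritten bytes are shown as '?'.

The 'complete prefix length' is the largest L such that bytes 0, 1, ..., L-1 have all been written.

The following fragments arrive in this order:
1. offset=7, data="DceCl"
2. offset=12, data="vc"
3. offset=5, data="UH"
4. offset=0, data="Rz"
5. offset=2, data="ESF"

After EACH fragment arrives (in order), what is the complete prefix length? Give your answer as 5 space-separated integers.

Fragment 1: offset=7 data="DceCl" -> buffer=???????DceCl?? -> prefix_len=0
Fragment 2: offset=12 data="vc" -> buffer=???????DceClvc -> prefix_len=0
Fragment 3: offset=5 data="UH" -> buffer=?????UHDceClvc -> prefix_len=0
Fragment 4: offset=0 data="Rz" -> buffer=Rz???UHDceClvc -> prefix_len=2
Fragment 5: offset=2 data="ESF" -> buffer=RzESFUHDceClvc -> prefix_len=14

Answer: 0 0 0 2 14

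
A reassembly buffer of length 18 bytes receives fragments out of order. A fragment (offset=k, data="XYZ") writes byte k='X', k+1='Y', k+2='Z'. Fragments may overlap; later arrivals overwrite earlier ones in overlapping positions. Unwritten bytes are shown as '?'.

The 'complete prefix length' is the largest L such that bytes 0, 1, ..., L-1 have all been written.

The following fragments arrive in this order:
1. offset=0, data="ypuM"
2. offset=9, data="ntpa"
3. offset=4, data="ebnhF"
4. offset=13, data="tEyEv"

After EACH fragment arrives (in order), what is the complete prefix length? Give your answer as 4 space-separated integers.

Answer: 4 4 13 18

Derivation:
Fragment 1: offset=0 data="ypuM" -> buffer=ypuM?????????????? -> prefix_len=4
Fragment 2: offset=9 data="ntpa" -> buffer=ypuM?????ntpa????? -> prefix_len=4
Fragment 3: offset=4 data="ebnhF" -> buffer=ypuMebnhFntpa????? -> prefix_len=13
Fragment 4: offset=13 data="tEyEv" -> buffer=ypuMebnhFntpatEyEv -> prefix_len=18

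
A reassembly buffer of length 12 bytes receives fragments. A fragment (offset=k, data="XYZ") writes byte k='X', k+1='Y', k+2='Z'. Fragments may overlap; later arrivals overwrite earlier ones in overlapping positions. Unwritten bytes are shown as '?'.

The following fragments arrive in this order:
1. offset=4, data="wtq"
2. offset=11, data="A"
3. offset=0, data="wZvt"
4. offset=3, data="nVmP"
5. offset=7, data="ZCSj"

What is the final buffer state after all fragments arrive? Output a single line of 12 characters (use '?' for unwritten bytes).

Answer: wZvnVmPZCSjA

Derivation:
Fragment 1: offset=4 data="wtq" -> buffer=????wtq?????
Fragment 2: offset=11 data="A" -> buffer=????wtq????A
Fragment 3: offset=0 data="wZvt" -> buffer=wZvtwtq????A
Fragment 4: offset=3 data="nVmP" -> buffer=wZvnVmP????A
Fragment 5: offset=7 data="ZCSj" -> buffer=wZvnVmPZCSjA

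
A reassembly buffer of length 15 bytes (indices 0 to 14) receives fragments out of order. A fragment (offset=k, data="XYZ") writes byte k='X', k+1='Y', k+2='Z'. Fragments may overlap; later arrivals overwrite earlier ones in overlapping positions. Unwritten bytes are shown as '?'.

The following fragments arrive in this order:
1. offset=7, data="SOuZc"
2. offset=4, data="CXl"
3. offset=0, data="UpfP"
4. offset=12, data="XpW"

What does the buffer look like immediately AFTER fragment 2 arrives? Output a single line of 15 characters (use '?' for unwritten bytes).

Answer: ????CXlSOuZc???

Derivation:
Fragment 1: offset=7 data="SOuZc" -> buffer=???????SOuZc???
Fragment 2: offset=4 data="CXl" -> buffer=????CXlSOuZc???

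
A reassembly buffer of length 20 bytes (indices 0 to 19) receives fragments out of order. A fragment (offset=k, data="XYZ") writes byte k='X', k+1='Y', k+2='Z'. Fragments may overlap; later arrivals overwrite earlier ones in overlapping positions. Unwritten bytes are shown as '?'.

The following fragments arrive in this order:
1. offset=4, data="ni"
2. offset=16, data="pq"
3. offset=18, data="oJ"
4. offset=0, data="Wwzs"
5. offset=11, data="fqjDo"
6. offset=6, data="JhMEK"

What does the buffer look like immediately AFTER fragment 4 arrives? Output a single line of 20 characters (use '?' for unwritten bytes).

Answer: Wwzsni??????????pqoJ

Derivation:
Fragment 1: offset=4 data="ni" -> buffer=????ni??????????????
Fragment 2: offset=16 data="pq" -> buffer=????ni??????????pq??
Fragment 3: offset=18 data="oJ" -> buffer=????ni??????????pqoJ
Fragment 4: offset=0 data="Wwzs" -> buffer=Wwzsni??????????pqoJ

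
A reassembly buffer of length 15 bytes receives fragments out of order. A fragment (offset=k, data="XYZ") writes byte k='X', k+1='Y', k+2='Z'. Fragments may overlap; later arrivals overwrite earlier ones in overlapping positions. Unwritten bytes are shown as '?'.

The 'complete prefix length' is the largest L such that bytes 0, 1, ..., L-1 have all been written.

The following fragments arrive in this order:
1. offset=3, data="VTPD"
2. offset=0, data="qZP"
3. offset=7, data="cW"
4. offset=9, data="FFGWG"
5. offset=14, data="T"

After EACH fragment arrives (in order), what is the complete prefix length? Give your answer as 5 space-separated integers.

Answer: 0 7 9 14 15

Derivation:
Fragment 1: offset=3 data="VTPD" -> buffer=???VTPD???????? -> prefix_len=0
Fragment 2: offset=0 data="qZP" -> buffer=qZPVTPD???????? -> prefix_len=7
Fragment 3: offset=7 data="cW" -> buffer=qZPVTPDcW?????? -> prefix_len=9
Fragment 4: offset=9 data="FFGWG" -> buffer=qZPVTPDcWFFGWG? -> prefix_len=14
Fragment 5: offset=14 data="T" -> buffer=qZPVTPDcWFFGWGT -> prefix_len=15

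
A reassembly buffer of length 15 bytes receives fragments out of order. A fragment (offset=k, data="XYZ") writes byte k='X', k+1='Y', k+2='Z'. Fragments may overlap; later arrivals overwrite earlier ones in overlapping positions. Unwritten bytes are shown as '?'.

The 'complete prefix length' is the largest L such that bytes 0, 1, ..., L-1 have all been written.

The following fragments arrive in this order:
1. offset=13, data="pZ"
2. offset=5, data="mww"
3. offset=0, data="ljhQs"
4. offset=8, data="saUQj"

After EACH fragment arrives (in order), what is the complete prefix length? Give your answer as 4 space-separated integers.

Answer: 0 0 8 15

Derivation:
Fragment 1: offset=13 data="pZ" -> buffer=?????????????pZ -> prefix_len=0
Fragment 2: offset=5 data="mww" -> buffer=?????mww?????pZ -> prefix_len=0
Fragment 3: offset=0 data="ljhQs" -> buffer=ljhQsmww?????pZ -> prefix_len=8
Fragment 4: offset=8 data="saUQj" -> buffer=ljhQsmwwsaUQjpZ -> prefix_len=15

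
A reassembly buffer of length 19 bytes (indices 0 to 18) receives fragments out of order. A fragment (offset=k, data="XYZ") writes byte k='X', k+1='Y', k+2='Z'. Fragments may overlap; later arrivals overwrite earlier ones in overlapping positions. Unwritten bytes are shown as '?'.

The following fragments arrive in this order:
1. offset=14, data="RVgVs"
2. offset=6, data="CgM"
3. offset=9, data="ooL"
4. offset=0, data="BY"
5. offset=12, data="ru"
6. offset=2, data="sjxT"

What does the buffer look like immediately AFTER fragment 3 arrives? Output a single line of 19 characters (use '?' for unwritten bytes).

Fragment 1: offset=14 data="RVgVs" -> buffer=??????????????RVgVs
Fragment 2: offset=6 data="CgM" -> buffer=??????CgM?????RVgVs
Fragment 3: offset=9 data="ooL" -> buffer=??????CgMooL??RVgVs

Answer: ??????CgMooL??RVgVs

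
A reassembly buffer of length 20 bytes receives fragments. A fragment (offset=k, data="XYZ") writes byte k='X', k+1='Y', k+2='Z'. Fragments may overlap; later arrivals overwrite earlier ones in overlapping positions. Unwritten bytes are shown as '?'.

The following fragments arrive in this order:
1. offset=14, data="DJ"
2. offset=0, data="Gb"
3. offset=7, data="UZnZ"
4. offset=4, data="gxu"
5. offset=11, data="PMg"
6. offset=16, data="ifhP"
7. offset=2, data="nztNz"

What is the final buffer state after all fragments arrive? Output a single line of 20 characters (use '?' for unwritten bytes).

Answer: GbnztNzUZnZPMgDJifhP

Derivation:
Fragment 1: offset=14 data="DJ" -> buffer=??????????????DJ????
Fragment 2: offset=0 data="Gb" -> buffer=Gb????????????DJ????
Fragment 3: offset=7 data="UZnZ" -> buffer=Gb?????UZnZ???DJ????
Fragment 4: offset=4 data="gxu" -> buffer=Gb??gxuUZnZ???DJ????
Fragment 5: offset=11 data="PMg" -> buffer=Gb??gxuUZnZPMgDJ????
Fragment 6: offset=16 data="ifhP" -> buffer=Gb??gxuUZnZPMgDJifhP
Fragment 7: offset=2 data="nztNz" -> buffer=GbnztNzUZnZPMgDJifhP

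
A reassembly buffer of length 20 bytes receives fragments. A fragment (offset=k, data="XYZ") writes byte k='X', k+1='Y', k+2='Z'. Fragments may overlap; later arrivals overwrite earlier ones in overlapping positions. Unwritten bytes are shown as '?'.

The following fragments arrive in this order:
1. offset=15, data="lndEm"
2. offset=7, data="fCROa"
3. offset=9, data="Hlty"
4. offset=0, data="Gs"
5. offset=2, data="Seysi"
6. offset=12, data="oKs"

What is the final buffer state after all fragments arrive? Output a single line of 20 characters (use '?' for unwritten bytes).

Fragment 1: offset=15 data="lndEm" -> buffer=???????????????lndEm
Fragment 2: offset=7 data="fCROa" -> buffer=???????fCROa???lndEm
Fragment 3: offset=9 data="Hlty" -> buffer=???????fCHlty??lndEm
Fragment 4: offset=0 data="Gs" -> buffer=Gs?????fCHlty??lndEm
Fragment 5: offset=2 data="Seysi" -> buffer=GsSeysifCHlty??lndEm
Fragment 6: offset=12 data="oKs" -> buffer=GsSeysifCHltoKslndEm

Answer: GsSeysifCHltoKslndEm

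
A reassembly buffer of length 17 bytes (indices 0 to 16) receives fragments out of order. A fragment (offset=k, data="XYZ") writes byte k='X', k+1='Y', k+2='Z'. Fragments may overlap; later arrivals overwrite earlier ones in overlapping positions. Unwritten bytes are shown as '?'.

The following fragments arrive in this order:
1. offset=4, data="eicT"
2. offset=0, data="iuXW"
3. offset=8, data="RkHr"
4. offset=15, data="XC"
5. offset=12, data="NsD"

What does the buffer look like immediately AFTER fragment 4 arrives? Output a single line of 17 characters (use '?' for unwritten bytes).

Fragment 1: offset=4 data="eicT" -> buffer=????eicT?????????
Fragment 2: offset=0 data="iuXW" -> buffer=iuXWeicT?????????
Fragment 3: offset=8 data="RkHr" -> buffer=iuXWeicTRkHr?????
Fragment 4: offset=15 data="XC" -> buffer=iuXWeicTRkHr???XC

Answer: iuXWeicTRkHr???XC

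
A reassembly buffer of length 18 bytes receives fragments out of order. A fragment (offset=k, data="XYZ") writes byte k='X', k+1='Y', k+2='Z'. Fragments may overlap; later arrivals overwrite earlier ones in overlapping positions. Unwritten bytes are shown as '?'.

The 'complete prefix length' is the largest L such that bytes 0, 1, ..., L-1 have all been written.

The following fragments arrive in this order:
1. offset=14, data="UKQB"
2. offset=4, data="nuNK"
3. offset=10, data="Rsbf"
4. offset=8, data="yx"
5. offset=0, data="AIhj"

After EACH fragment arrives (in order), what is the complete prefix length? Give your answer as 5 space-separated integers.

Fragment 1: offset=14 data="UKQB" -> buffer=??????????????UKQB -> prefix_len=0
Fragment 2: offset=4 data="nuNK" -> buffer=????nuNK??????UKQB -> prefix_len=0
Fragment 3: offset=10 data="Rsbf" -> buffer=????nuNK??RsbfUKQB -> prefix_len=0
Fragment 4: offset=8 data="yx" -> buffer=????nuNKyxRsbfUKQB -> prefix_len=0
Fragment 5: offset=0 data="AIhj" -> buffer=AIhjnuNKyxRsbfUKQB -> prefix_len=18

Answer: 0 0 0 0 18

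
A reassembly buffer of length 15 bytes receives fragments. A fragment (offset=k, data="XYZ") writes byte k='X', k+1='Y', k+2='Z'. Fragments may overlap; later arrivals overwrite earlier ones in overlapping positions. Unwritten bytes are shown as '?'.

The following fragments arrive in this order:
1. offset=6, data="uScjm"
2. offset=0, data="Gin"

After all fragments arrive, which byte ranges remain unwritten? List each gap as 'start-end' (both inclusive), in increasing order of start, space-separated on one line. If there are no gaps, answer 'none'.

Fragment 1: offset=6 len=5
Fragment 2: offset=0 len=3
Gaps: 3-5 11-14

Answer: 3-5 11-14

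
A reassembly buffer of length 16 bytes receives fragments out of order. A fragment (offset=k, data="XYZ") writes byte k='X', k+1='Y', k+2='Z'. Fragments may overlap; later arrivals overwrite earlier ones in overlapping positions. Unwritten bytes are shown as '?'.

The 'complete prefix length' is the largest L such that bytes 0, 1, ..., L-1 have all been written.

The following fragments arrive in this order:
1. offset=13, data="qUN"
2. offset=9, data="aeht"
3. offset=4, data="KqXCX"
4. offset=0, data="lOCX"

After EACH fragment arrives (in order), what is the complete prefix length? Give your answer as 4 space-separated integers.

Answer: 0 0 0 16

Derivation:
Fragment 1: offset=13 data="qUN" -> buffer=?????????????qUN -> prefix_len=0
Fragment 2: offset=9 data="aeht" -> buffer=?????????aehtqUN -> prefix_len=0
Fragment 3: offset=4 data="KqXCX" -> buffer=????KqXCXaehtqUN -> prefix_len=0
Fragment 4: offset=0 data="lOCX" -> buffer=lOCXKqXCXaehtqUN -> prefix_len=16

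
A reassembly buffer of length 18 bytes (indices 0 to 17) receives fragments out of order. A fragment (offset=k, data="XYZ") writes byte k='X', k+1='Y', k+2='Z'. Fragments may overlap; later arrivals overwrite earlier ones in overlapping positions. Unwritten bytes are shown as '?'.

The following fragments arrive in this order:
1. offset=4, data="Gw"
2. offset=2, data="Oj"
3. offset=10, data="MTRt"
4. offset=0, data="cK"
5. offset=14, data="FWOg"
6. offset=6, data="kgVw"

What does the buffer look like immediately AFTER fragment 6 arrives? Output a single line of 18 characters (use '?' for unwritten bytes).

Fragment 1: offset=4 data="Gw" -> buffer=????Gw????????????
Fragment 2: offset=2 data="Oj" -> buffer=??OjGw????????????
Fragment 3: offset=10 data="MTRt" -> buffer=??OjGw????MTRt????
Fragment 4: offset=0 data="cK" -> buffer=cKOjGw????MTRt????
Fragment 5: offset=14 data="FWOg" -> buffer=cKOjGw????MTRtFWOg
Fragment 6: offset=6 data="kgVw" -> buffer=cKOjGwkgVwMTRtFWOg

Answer: cKOjGwkgVwMTRtFWOg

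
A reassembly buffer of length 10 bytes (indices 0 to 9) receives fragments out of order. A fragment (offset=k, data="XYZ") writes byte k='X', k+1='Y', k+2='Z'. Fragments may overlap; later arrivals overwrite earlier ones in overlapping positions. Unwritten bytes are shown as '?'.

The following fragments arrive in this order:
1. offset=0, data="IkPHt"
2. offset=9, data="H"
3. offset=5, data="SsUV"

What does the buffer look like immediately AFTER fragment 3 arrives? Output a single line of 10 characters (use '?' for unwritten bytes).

Answer: IkPHtSsUVH

Derivation:
Fragment 1: offset=0 data="IkPHt" -> buffer=IkPHt?????
Fragment 2: offset=9 data="H" -> buffer=IkPHt????H
Fragment 3: offset=5 data="SsUV" -> buffer=IkPHtSsUVH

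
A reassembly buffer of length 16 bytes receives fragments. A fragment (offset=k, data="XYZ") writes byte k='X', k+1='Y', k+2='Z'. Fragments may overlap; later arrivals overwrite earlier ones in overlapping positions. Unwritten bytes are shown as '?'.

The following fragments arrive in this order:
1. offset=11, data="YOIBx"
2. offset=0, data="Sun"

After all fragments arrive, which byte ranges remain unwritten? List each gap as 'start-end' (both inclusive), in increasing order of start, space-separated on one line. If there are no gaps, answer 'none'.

Fragment 1: offset=11 len=5
Fragment 2: offset=0 len=3
Gaps: 3-10

Answer: 3-10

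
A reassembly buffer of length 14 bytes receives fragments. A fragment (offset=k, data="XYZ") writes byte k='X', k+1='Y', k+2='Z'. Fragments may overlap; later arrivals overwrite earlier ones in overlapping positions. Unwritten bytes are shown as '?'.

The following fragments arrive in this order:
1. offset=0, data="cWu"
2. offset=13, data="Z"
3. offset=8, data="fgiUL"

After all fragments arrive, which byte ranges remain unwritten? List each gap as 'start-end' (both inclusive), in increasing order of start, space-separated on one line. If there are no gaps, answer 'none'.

Fragment 1: offset=0 len=3
Fragment 2: offset=13 len=1
Fragment 3: offset=8 len=5
Gaps: 3-7

Answer: 3-7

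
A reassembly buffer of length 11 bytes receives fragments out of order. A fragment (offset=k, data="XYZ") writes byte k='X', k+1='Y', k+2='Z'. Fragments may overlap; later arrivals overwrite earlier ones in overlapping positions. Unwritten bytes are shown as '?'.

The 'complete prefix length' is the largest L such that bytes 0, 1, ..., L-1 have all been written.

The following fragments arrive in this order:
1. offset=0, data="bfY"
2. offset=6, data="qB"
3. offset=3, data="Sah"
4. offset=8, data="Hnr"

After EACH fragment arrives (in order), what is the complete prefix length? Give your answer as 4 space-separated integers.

Fragment 1: offset=0 data="bfY" -> buffer=bfY???????? -> prefix_len=3
Fragment 2: offset=6 data="qB" -> buffer=bfY???qB??? -> prefix_len=3
Fragment 3: offset=3 data="Sah" -> buffer=bfYSahqB??? -> prefix_len=8
Fragment 4: offset=8 data="Hnr" -> buffer=bfYSahqBHnr -> prefix_len=11

Answer: 3 3 8 11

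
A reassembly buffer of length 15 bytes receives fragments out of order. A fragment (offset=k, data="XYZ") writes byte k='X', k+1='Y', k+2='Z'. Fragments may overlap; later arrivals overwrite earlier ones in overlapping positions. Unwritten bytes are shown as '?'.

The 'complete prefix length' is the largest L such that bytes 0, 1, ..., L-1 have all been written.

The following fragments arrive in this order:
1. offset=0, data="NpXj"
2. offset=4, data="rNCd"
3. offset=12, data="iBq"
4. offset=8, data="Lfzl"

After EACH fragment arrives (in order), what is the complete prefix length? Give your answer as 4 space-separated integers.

Answer: 4 8 8 15

Derivation:
Fragment 1: offset=0 data="NpXj" -> buffer=NpXj??????????? -> prefix_len=4
Fragment 2: offset=4 data="rNCd" -> buffer=NpXjrNCd??????? -> prefix_len=8
Fragment 3: offset=12 data="iBq" -> buffer=NpXjrNCd????iBq -> prefix_len=8
Fragment 4: offset=8 data="Lfzl" -> buffer=NpXjrNCdLfzliBq -> prefix_len=15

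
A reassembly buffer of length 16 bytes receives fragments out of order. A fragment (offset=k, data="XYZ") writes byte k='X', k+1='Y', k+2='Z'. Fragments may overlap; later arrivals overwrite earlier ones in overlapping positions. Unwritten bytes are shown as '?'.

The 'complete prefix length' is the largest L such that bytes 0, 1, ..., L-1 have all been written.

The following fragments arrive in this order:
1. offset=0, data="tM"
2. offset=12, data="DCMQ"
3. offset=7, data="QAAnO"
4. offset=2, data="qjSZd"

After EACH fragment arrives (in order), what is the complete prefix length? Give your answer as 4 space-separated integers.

Fragment 1: offset=0 data="tM" -> buffer=tM?????????????? -> prefix_len=2
Fragment 2: offset=12 data="DCMQ" -> buffer=tM??????????DCMQ -> prefix_len=2
Fragment 3: offset=7 data="QAAnO" -> buffer=tM?????QAAnODCMQ -> prefix_len=2
Fragment 4: offset=2 data="qjSZd" -> buffer=tMqjSZdQAAnODCMQ -> prefix_len=16

Answer: 2 2 2 16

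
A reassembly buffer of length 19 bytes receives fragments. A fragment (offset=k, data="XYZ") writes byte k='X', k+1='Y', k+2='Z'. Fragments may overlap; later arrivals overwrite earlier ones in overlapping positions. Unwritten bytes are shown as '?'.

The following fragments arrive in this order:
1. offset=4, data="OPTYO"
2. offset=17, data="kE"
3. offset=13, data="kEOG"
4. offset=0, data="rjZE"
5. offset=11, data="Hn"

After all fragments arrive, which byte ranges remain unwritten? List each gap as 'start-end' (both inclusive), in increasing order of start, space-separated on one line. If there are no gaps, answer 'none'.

Answer: 9-10

Derivation:
Fragment 1: offset=4 len=5
Fragment 2: offset=17 len=2
Fragment 3: offset=13 len=4
Fragment 4: offset=0 len=4
Fragment 5: offset=11 len=2
Gaps: 9-10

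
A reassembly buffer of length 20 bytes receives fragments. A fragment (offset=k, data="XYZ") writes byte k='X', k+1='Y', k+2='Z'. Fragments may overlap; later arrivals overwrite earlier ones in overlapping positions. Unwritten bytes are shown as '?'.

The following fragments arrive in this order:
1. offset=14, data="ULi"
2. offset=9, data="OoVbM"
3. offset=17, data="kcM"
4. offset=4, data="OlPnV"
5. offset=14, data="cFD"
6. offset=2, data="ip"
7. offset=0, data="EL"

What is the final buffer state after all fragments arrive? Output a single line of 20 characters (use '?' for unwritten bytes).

Answer: ELipOlPnVOoVbMcFDkcM

Derivation:
Fragment 1: offset=14 data="ULi" -> buffer=??????????????ULi???
Fragment 2: offset=9 data="OoVbM" -> buffer=?????????OoVbMULi???
Fragment 3: offset=17 data="kcM" -> buffer=?????????OoVbMULikcM
Fragment 4: offset=4 data="OlPnV" -> buffer=????OlPnVOoVbMULikcM
Fragment 5: offset=14 data="cFD" -> buffer=????OlPnVOoVbMcFDkcM
Fragment 6: offset=2 data="ip" -> buffer=??ipOlPnVOoVbMcFDkcM
Fragment 7: offset=0 data="EL" -> buffer=ELipOlPnVOoVbMcFDkcM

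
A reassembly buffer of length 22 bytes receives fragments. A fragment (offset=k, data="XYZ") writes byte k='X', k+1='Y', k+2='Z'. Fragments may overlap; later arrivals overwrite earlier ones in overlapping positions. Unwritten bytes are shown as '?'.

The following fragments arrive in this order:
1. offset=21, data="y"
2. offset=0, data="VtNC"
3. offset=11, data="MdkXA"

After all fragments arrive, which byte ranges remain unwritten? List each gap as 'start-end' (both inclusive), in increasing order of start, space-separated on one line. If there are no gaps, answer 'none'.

Fragment 1: offset=21 len=1
Fragment 2: offset=0 len=4
Fragment 3: offset=11 len=5
Gaps: 4-10 16-20

Answer: 4-10 16-20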